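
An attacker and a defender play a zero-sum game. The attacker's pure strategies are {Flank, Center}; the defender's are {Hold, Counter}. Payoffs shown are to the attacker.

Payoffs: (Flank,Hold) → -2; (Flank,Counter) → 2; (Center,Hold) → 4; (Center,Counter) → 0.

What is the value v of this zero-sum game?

Row minima: Flank → -2, Center → 0; maximin = 0.
Column maxima: Hold → 4, Counter → 2; minimax = 2.
0 ≠ 2, so there is no saddle point; optimal play is mixed.
Let the attacker play Flank with probability p. Expected payoff against Hold: (-2)p + 4(1−p) = −6p + 4; against Counter: 2p + 0(1−p) = 2p.
Setting these equal: −6p + 4 = 2p ⇒ −8p = -4 ⇒ p = 1/2, and the value is (-6)·(1/2) + 4 = 1.
For the defender: with q = P(Hold), equating Flank's and Center's payoffs gives −4q + 2 = 4q ⇒ q = 1/4.

1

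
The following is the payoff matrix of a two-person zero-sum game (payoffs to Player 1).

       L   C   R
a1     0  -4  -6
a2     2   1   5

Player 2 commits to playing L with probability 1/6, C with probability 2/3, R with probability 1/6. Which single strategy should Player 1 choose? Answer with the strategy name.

a2

Expected payoff of a1: (1/6)·0 + (2/3)·(-4) + (1/6)·(-6) = -11/3.
Expected payoff of a2: (1/6)·2 + (2/3)·1 + (1/6)·5 = 11/6.
The largest is 11/6, so Player 1's best response is a2.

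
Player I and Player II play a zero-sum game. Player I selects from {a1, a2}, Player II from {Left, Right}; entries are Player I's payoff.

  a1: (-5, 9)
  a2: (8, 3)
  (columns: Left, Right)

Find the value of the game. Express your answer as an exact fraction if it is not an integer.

87/19

Row minima: a1 → -5, a2 → 3; maximin = 3.
Column maxima: Left → 8, Right → 9; minimax = 8.
3 ≠ 8, so there is no saddle point; optimal play is mixed.
Let Player I play a1 with probability p. Expected payoff against Left: (-5)p + 8(1−p) = −13p + 8; against Right: 9p + 3(1−p) = 6p + 3.
Setting these equal: −13p + 8 = 6p + 3 ⇒ −19p = -5 ⇒ p = 5/19, and the value is (-13)·(5/19) + 8 = 87/19.
For Player II: with q = P(Left), equating a1's and a2's payoffs gives −14q + 9 = 5q + 3 ⇒ q = 6/19.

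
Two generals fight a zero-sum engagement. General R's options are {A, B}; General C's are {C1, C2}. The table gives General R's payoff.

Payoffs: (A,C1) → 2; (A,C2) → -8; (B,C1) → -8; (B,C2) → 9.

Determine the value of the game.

-46/27

Row minima: A → -8, B → -8; maximin = -8.
Column maxima: C1 → 2, C2 → 9; minimax = 2.
-8 ≠ 2, so there is no saddle point; optimal play is mixed.
Let General R play A with probability p. Expected payoff against C1: 2p + (-8)(1−p) = 10p − 8; against C2: (-8)p + 9(1−p) = −17p + 9.
Setting these equal: 10p − 8 = −17p + 9 ⇒ 27p = 17 ⇒ p = 17/27, and the value is (10)·(17/27) − 8 = -46/27.
For General C: with q = P(C1), equating A's and B's payoffs gives 10q − 8 = −17q + 9 ⇒ q = 17/27.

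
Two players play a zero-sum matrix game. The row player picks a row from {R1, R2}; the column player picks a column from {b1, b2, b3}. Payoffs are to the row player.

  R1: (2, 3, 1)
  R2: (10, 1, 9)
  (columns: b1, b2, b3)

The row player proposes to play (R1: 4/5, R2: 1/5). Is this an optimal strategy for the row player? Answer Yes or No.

Yes

Against b1 this mix gives (4/5)·2 + (1/5)·10 = 18/5.
Against b2 this mix gives (4/5)·3 + (1/5)·1 = 13/5.
Against b3 this mix gives (4/5)·1 + (1/5)·9 = 13/5.
All of the column player's active replies (b2, b3) yield 13/5, and no column does worse for the row player. The mix makes the column player indifferent and guarantees 13/5, so it is optimal.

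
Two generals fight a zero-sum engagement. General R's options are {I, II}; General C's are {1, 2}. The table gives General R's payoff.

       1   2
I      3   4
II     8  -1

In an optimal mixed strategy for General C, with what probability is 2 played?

Row minima: I → 3, II → -1; maximin = 3.
Column maxima: 1 → 8, 2 → 4; minimax = 4.
3 ≠ 4, so there is no saddle point; optimal play is mixed.
Let General R play I with probability p. Expected payoff against 1: 3p + 8(1−p) = −5p + 8; against 2: 4p + (-1)(1−p) = 5p − 1.
Setting these equal: −5p + 8 = 5p − 1 ⇒ −10p = -9 ⇒ p = 9/10, and the value is (-5)·(9/10) + 8 = 7/2.
For General C: with q = P(1), equating I's and II's payoffs gives −q + 4 = 9q − 1 ⇒ q = 1/2.

1/2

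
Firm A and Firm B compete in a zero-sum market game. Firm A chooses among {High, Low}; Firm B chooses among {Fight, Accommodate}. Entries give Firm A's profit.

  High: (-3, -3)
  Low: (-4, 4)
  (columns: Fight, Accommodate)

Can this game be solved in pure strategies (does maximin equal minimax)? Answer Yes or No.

Yes

Row minima: High → -3, Low → -4; maximin = -3.
Column maxima: Fight → -3, Accommodate → 4; minimax = -3.
maximin = minimax = -3, so a saddle point exists.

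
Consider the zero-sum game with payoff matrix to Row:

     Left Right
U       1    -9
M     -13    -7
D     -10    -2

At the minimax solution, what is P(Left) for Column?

7/18

Row minima: U → -9, M → -13, D → -10; maximin = -9.
Column maxima: Left → 1, Right → -2; minimax = -2.
-9 ≠ -2, so there is no saddle point; optimal play is mixed.
M is strictly dominated by D, so Row never plays it.
On the remaining 2×2 (U, D vs Left, Right):
Let Row play U with probability p. Expected payoff against Left: 1p + (-10)(1−p) = 11p − 10; against Right: (-9)p + (-2)(1−p) = −7p − 2.
Setting these equal: 11p − 10 = −7p − 2 ⇒ 18p = 8 ⇒ p = 4/9, and the value is (11)·(4/9) − 10 = -46/9.
For Column: with q = P(Left), equating U's and D's payoffs gives 10q − 9 = −8q − 2 ⇒ q = 7/18.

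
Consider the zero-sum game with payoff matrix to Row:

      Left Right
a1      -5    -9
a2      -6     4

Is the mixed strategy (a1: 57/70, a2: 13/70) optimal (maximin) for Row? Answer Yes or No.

Against Left this mix gives (57/70)·(-5) + (13/70)·(-6) = -363/70.
Against Right this mix gives (57/70)·(-9) + (13/70)·4 = -461/70.
Column will play Right, holding Row to -461/70. Shifting weight toward the row that does better against Right would raise this floor (the equalizing mix achieves -37/7 against both Right and Left), so the proposed strategy is not optimal.

No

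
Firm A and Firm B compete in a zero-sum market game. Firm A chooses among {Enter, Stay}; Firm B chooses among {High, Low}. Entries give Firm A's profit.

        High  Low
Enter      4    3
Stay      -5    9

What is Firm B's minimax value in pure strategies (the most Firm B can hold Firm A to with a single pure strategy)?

4

Column maxima: High → 4, Low → 9.
The smallest of these is 4.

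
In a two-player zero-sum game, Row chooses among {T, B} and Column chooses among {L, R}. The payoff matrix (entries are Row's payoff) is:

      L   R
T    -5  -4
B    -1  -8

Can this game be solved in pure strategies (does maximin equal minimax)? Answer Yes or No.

Row minima: T → -5, B → -8; maximin = -5.
Column maxima: L → -1, R → -4; minimax = -4.
-5 ≠ -4, so no pure-strategy equilibrium exists.

No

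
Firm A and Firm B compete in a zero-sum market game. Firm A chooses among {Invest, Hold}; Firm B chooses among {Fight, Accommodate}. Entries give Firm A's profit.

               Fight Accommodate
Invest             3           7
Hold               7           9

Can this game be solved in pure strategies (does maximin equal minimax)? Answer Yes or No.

Yes

Row minima: Invest → 3, Hold → 7; maximin = 7.
Column maxima: Fight → 7, Accommodate → 9; minimax = 7.
maximin = minimax = 7, so a saddle point exists.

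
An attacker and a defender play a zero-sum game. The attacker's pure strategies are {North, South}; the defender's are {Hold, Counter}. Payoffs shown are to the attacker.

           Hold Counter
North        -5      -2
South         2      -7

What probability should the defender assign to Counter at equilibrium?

Row minima: North → -5, South → -7; maximin = -5.
Column maxima: Hold → 2, Counter → -2; minimax = -2.
-5 ≠ -2, so there is no saddle point; optimal play is mixed.
Let the attacker play North with probability p. Expected payoff against Hold: (-5)p + 2(1−p) = −7p + 2; against Counter: (-2)p + (-7)(1−p) = 5p − 7.
Setting these equal: −7p + 2 = 5p − 7 ⇒ −12p = -9 ⇒ p = 3/4, and the value is (-7)·(3/4) + 2 = -13/4.
For the defender: with q = P(Hold), equating North's and South's payoffs gives −3q − 2 = 9q − 7 ⇒ q = 5/12.

7/12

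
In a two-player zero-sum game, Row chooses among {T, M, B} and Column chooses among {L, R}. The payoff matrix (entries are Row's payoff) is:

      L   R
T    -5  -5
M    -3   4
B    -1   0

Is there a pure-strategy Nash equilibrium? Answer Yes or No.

Row minima: T → -5, M → -3, B → -1; maximin = -1.
Column maxima: L → -1, R → 4; minimax = -1.
maximin = minimax = -1, so a saddle point exists.

Yes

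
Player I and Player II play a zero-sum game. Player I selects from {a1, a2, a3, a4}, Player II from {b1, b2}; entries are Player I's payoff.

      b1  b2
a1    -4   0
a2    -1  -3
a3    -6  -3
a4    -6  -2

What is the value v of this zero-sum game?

Row minima: a1 → -4, a2 → -3, a3 → -6, a4 → -6; maximin = -3.
Column maxima: b1 → -1, b2 → 0; minimax = -1.
-3 ≠ -1, so there is no saddle point; optimal play is mixed.
a3 is strictly dominated by a1, so Player I never plays it.
a4 is strictly dominated by a1, so Player I never plays it.
On the remaining 2×2 (a1, a2 vs b1, b2):
Let Player I play a1 with probability p. Expected payoff against b1: (-4)p + (-1)(1−p) = −3p − 1; against b2: 0p + (-3)(1−p) = 3p − 3.
Setting these equal: −3p − 1 = 3p − 3 ⇒ −6p = -2 ⇒ p = 1/3, and the value is (-3)·(1/3) − 1 = -2.
For Player II: with q = P(b1), equating a1's and a2's payoffs gives −4q = 2q − 3 ⇒ q = 1/2.

-2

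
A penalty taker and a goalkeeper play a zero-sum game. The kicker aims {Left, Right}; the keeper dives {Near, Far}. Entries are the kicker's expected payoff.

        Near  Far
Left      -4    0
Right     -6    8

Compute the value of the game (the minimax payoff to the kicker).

Row minima: Left → -4, Right → -6; maximin = -4.
Column maxima: Near → -4, Far → 8; minimax = -4.
Since maximin = minimax = -4, there is a saddle point and the value is -4.

-4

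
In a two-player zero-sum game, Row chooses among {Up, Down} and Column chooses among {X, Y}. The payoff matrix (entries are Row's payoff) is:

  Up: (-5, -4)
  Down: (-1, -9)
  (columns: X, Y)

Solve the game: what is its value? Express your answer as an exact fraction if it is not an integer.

Row minima: Up → -5, Down → -9; maximin = -5.
Column maxima: X → -1, Y → -4; minimax = -4.
-5 ≠ -4, so there is no saddle point; optimal play is mixed.
Let Row play Up with probability p. Expected payoff against X: (-5)p + (-1)(1−p) = −4p − 1; against Y: (-4)p + (-9)(1−p) = 5p − 9.
Setting these equal: −4p − 1 = 5p − 9 ⇒ −9p = -8 ⇒ p = 8/9, and the value is (-4)·(8/9) − 1 = -41/9.
For Column: with q = P(X), equating Up's and Down's payoffs gives −q − 4 = 8q − 9 ⇒ q = 5/9.

-41/9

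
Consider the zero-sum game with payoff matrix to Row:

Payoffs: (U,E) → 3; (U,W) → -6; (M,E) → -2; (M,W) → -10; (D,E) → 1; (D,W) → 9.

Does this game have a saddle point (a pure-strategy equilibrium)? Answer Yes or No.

No

Row minima: U → -6, M → -10, D → 1; maximin = 1.
Column maxima: E → 3, W → 9; minimax = 3.
1 ≠ 3, so no pure-strategy equilibrium exists.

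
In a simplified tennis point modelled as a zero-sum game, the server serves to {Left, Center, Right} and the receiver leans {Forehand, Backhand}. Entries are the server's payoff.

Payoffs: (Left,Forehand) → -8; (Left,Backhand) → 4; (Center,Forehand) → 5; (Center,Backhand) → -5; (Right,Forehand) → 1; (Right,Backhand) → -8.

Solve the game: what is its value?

Row minima: Left → -8, Center → -5, Right → -8; maximin = -5.
Column maxima: Forehand → 5, Backhand → 4; minimax = 4.
-5 ≠ 4, so there is no saddle point; optimal play is mixed.
Right is strictly dominated by Center, so the server never plays it.
On the remaining 2×2 (Left, Center vs Forehand, Backhand):
Let the server play Left with probability p. Expected payoff against Forehand: (-8)p + 5(1−p) = −13p + 5; against Backhand: 4p + (-5)(1−p) = 9p − 5.
Setting these equal: −13p + 5 = 9p − 5 ⇒ −22p = -10 ⇒ p = 5/11, and the value is (-13)·(5/11) + 5 = -10/11.
For the receiver: with q = P(Forehand), equating Left's and Center's payoffs gives −12q + 4 = 10q − 5 ⇒ q = 9/22.

-10/11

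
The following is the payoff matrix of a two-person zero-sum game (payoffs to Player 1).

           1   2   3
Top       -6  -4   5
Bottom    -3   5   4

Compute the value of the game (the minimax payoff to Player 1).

-3

Row minima: Top → -6, Bottom → -3; maximin = -3.
Column maxima: 1 → -3, 2 → 5, 3 → 5; minimax = -3.
Since maximin = minimax = -3, there is a saddle point and the value is -3.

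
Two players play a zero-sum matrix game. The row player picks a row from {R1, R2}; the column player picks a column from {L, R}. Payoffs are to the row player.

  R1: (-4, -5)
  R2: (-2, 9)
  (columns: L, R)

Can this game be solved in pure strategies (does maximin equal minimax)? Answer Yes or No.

Row minima: R1 → -5, R2 → -2; maximin = -2.
Column maxima: L → -2, R → 9; minimax = -2.
maximin = minimax = -2, so a saddle point exists.

Yes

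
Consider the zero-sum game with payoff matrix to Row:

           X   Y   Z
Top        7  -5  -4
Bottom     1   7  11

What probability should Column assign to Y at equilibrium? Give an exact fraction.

Row minima: Top → -5, Bottom → 1; maximin = 1.
Column maxima: X → 7, Y → 7, Z → 11; minimax = 7.
1 ≠ 7, so there is no saddle point; optimal play is mixed.
Z is strictly dominated by Y (it gives Row strictly more in every row), so Column never plays it.
On the remaining 2×2 (Top, Bottom vs X, Y):
Let Row play Top with probability p. Expected payoff against X: 7p + 1(1−p) = 6p + 1; against Y: (-5)p + 7(1−p) = −12p + 7.
Setting these equal: 6p + 1 = −12p + 7 ⇒ 18p = 6 ⇒ p = 1/3, and the value is (6)·(1/3) + 1 = 3.
For Column: with q = P(X), equating Top's and Bottom's payoffs gives 12q − 5 = −6q + 7 ⇒ q = 2/3.

1/3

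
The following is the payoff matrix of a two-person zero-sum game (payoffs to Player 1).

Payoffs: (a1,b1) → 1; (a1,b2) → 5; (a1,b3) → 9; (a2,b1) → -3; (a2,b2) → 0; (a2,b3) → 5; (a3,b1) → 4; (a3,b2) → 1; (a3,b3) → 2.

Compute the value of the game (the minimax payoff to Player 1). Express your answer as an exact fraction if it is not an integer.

Row minima: a1 → 1, a2 → -3, a3 → 1; maximin = 1.
Column maxima: b1 → 4, b2 → 5, b3 → 9; minimax = 4.
1 ≠ 4, so there is no saddle point; optimal play is mixed.
a2 is strictly dominated by a1, so Player 1 never plays it.
b3 is strictly dominated by b2 (it gives Player 1 strictly more in every row), so Player 2 never plays it.
On the remaining 2×2 (a1, a3 vs b1, b2):
Let Player 1 play a1 with probability p. Expected payoff against b1: 1p + 4(1−p) = −3p + 4; against b2: 5p + 1(1−p) = 4p + 1.
Setting these equal: −3p + 4 = 4p + 1 ⇒ −7p = -3 ⇒ p = 3/7, and the value is (-3)·(3/7) + 4 = 19/7.
For Player 2: with q = P(b1), equating a1's and a3's payoffs gives −4q + 5 = 3q + 1 ⇒ q = 4/7.

19/7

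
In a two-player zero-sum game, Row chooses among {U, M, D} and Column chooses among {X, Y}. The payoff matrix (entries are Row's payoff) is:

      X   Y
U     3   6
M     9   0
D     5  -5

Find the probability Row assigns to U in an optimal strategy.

Row minima: U → 3, M → 0, D → -5; maximin = 3.
Column maxima: X → 9, Y → 6; minimax = 6.
3 ≠ 6, so there is no saddle point; optimal play is mixed.
D is strictly dominated by M, so Row never plays it.
On the remaining 2×2 (U, M vs X, Y):
Let Row play U with probability p. Expected payoff against X: 3p + 9(1−p) = −6p + 9; against Y: 6p + 0(1−p) = 6p.
Setting these equal: −6p + 9 = 6p ⇒ −12p = -9 ⇒ p = 3/4, and the value is (-6)·(3/4) + 9 = 9/2.
For Column: with q = P(X), equating U's and M's payoffs gives −3q + 6 = 9q ⇒ q = 1/2.

3/4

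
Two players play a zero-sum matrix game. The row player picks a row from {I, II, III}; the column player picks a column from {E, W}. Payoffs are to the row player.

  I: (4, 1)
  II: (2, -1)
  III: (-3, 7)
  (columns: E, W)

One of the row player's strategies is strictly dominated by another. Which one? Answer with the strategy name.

II

I gives a strictly higher payoff than II against every column: 4 > 2, 1 > -1.
So II is strictly dominated and the row player never plays it.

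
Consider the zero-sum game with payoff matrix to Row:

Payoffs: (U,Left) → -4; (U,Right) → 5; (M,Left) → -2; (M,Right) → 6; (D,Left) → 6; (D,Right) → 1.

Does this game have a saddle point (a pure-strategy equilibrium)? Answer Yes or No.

Row minima: U → -4, M → -2, D → 1; maximin = 1.
Column maxima: Left → 6, Right → 6; minimax = 6.
1 ≠ 6, so no pure-strategy equilibrium exists.

No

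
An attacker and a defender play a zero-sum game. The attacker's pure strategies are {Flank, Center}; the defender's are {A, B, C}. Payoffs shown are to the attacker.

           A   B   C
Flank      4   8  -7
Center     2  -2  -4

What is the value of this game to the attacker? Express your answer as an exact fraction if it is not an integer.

Row minima: Flank → -7, Center → -4; maximin = -4.
Column maxima: A → 4, B → 8, C → -4; minimax = -4.
Since maximin = minimax = -4, there is a saddle point and the value is -4.

-4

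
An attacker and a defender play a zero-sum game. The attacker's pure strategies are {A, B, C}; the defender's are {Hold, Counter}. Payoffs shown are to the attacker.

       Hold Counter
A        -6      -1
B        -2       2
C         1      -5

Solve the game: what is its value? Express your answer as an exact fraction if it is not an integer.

Row minima: A → -6, B → -2, C → -5; maximin = -2.
Column maxima: Hold → 1, Counter → 2; minimax = 1.
-2 ≠ 1, so there is no saddle point; optimal play is mixed.
A is strictly dominated by B, so the attacker never plays it.
On the remaining 2×2 (B, C vs Hold, Counter):
Let the attacker play B with probability p. Expected payoff against Hold: (-2)p + 1(1−p) = −3p + 1; against Counter: 2p + (-5)(1−p) = 7p − 5.
Setting these equal: −3p + 1 = 7p − 5 ⇒ −10p = -6 ⇒ p = 3/5, and the value is (-3)·(3/5) + 1 = -4/5.
For the defender: with q = P(Hold), equating B's and C's payoffs gives −4q + 2 = 6q − 5 ⇒ q = 7/10.

-4/5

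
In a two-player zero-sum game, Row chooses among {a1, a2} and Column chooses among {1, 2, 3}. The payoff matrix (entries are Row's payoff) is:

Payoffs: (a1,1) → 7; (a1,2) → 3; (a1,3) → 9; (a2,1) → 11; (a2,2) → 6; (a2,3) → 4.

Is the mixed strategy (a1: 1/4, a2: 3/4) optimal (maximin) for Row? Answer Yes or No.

Against 1 this mix gives (1/4)·7 + (3/4)·11 = 10.
Against 2 this mix gives (1/4)·3 + (3/4)·6 = 21/4.
Against 3 this mix gives (1/4)·9 + (3/4)·4 = 21/4.
All of Column's active replies (2, 3) yield 21/4, and no column does worse for Row. The mix makes Column indifferent and guarantees 21/4, so it is optimal.

Yes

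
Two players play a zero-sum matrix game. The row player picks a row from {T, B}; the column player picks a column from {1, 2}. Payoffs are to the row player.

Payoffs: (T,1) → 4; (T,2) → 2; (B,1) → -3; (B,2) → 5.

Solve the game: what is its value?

13/5

Row minima: T → 2, B → -3; maximin = 2.
Column maxima: 1 → 4, 2 → 5; minimax = 4.
2 ≠ 4, so there is no saddle point; optimal play is mixed.
Let the row player play T with probability p. Expected payoff against 1: 4p + (-3)(1−p) = 7p − 3; against 2: 2p + 5(1−p) = −3p + 5.
Setting these equal: 7p − 3 = −3p + 5 ⇒ 10p = 8 ⇒ p = 4/5, and the value is (7)·(4/5) − 3 = 13/5.
For the column player: with q = P(1), equating T's and B's payoffs gives 2q + 2 = −8q + 5 ⇒ q = 3/10.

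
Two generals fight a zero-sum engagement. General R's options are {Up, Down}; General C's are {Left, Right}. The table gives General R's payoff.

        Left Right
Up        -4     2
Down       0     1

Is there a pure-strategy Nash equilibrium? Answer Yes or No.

Row minima: Up → -4, Down → 0; maximin = 0.
Column maxima: Left → 0, Right → 2; minimax = 0.
maximin = minimax = 0, so a saddle point exists.

Yes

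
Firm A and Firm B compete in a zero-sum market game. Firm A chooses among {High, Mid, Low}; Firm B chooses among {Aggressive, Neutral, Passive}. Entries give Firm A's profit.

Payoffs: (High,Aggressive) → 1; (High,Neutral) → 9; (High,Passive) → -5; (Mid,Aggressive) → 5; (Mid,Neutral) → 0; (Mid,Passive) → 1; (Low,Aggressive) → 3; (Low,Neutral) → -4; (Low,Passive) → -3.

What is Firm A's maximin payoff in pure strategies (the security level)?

0

Row minima: High → -5, Mid → 0, Low → -4.
The best of these is 0.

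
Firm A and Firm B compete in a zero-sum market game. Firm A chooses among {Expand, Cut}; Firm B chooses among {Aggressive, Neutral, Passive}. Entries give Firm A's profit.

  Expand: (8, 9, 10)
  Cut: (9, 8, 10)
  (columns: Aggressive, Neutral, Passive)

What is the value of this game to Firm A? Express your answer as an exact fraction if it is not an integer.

17/2

Row minima: Expand → 8, Cut → 8; maximin = 8.
Column maxima: Aggressive → 9, Neutral → 9, Passive → 10; minimax = 9.
8 ≠ 9, so there is no saddle point; optimal play is mixed.
Passive is strictly dominated by Aggressive (it gives Firm A strictly more in every row), so Firm B never plays it.
On the remaining 2×2 (Expand, Cut vs Aggressive, Neutral):
Let Firm A play Expand with probability p. Expected payoff against Aggressive: 8p + 9(1−p) = −p + 9; against Neutral: 9p + 8(1−p) = p + 8.
Setting these equal: −p + 9 = p + 8 ⇒ −2p = -1 ⇒ p = 1/2, and the value is (-1)·(1/2) + 9 = 17/2.
For Firm B: with q = P(Aggressive), equating Expand's and Cut's payoffs gives −q + 9 = q + 8 ⇒ q = 1/2.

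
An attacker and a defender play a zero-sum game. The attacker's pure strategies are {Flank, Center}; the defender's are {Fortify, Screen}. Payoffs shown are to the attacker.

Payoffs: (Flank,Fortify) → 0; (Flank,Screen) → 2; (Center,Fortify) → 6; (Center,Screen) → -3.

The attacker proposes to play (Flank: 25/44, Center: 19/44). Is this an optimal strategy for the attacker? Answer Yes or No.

No

Against Fortify this mix gives (25/44)·0 + (19/44)·6 = 57/22.
Against Screen this mix gives (25/44)·2 + (19/44)·(-3) = -7/44.
The defender will play Screen, holding the attacker to -7/44. Shifting weight toward the row that does better against Screen would raise this floor (the equalizing mix achieves 12/11 against both Screen and Fortify), so the proposed strategy is not optimal.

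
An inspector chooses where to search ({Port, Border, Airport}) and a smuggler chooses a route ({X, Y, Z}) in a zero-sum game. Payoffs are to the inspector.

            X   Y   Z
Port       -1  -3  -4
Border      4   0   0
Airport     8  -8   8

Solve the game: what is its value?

0

Row minima: Port → -4, Border → 0, Airport → -8; maximin = 0.
Column maxima: X → 8, Y → 0, Z → 8; minimax = 0.
Since maximin = minimax = 0, there is a saddle point and the value is 0.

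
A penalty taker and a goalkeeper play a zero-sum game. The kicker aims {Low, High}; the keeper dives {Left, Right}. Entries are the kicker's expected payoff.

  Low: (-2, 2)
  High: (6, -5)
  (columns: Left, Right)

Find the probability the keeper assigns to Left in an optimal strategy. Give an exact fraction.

Row minima: Low → -2, High → -5; maximin = -2.
Column maxima: Left → 6, Right → 2; minimax = 2.
-2 ≠ 2, so there is no saddle point; optimal play is mixed.
Let the kicker play Low with probability p. Expected payoff against Left: (-2)p + 6(1−p) = −8p + 6; against Right: 2p + (-5)(1−p) = 7p − 5.
Setting these equal: −8p + 6 = 7p − 5 ⇒ −15p = -11 ⇒ p = 11/15, and the value is (-8)·(11/15) + 6 = 2/15.
For the keeper: with q = P(Left), equating Low's and High's payoffs gives −4q + 2 = 11q − 5 ⇒ q = 7/15.

7/15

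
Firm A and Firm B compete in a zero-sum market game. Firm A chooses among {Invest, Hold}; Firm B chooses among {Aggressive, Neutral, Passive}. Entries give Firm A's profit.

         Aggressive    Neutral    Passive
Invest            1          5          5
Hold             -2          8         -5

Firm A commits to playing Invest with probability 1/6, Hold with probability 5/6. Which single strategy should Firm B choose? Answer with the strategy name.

Passive

If Firm B plays Aggressive, Firm A's expected payoff is (1/6)·1 + (5/6)·(-2) = -3/2.
If Firm B plays Neutral, Firm A's expected payoff is (1/6)·5 + (5/6)·8 = 15/2.
If Firm B plays Passive, Firm A's expected payoff is (1/6)·5 + (5/6)·(-5) = -10/3.
Firm B minimizes Firm A's payoff; the smallest is -10/3, so the best response is Passive.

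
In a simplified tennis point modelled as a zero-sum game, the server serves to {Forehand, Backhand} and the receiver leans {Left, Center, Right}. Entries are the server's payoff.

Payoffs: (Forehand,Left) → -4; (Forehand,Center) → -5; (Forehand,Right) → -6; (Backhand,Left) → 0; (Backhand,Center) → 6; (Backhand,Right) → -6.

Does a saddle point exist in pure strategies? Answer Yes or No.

Row minima: Forehand → -6, Backhand → -6; maximin = -6.
Column maxima: Left → 0, Center → 6, Right → -6; minimax = -6.
maximin = minimax = -6, so a saddle point exists.

Yes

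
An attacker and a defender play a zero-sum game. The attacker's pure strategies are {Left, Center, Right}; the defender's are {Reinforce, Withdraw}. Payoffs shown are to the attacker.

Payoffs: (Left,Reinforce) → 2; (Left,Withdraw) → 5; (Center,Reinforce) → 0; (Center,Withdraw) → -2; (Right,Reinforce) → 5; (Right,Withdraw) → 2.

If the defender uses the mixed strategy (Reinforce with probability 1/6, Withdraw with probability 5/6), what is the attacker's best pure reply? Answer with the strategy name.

Left

Expected payoff of Left: (1/6)·2 + (5/6)·5 = 9/2.
Expected payoff of Center: (1/6)·0 + (5/6)·(-2) = -5/3.
Expected payoff of Right: (1/6)·5 + (5/6)·2 = 5/2.
The largest is 9/2, so the attacker's best response is Left.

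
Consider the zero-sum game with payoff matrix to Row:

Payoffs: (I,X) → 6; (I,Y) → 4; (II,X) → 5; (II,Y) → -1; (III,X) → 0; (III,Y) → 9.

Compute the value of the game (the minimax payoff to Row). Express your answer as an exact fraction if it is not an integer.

Row minima: I → 4, II → -1, III → 0; maximin = 4.
Column maxima: X → 6, Y → 9; minimax = 6.
4 ≠ 6, so there is no saddle point; optimal play is mixed.
II is strictly dominated by I, so Row never plays it.
On the remaining 2×2 (I, III vs X, Y):
Let Row play I with probability p. Expected payoff against X: 6p + 0(1−p) = 6p; against Y: 4p + 9(1−p) = −5p + 9.
Setting these equal: 6p = −5p + 9 ⇒ 11p = 9 ⇒ p = 9/11, and the value is (6)·(9/11) = 54/11.
For Column: with q = P(X), equating I's and III's payoffs gives 2q + 4 = −9q + 9 ⇒ q = 5/11.

54/11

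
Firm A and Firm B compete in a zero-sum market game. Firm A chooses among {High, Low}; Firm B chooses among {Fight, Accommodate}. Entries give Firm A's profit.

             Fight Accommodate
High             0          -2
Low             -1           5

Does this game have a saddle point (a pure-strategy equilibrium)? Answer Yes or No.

No

Row minima: High → -2, Low → -1; maximin = -1.
Column maxima: Fight → 0, Accommodate → 5; minimax = 0.
-1 ≠ 0, so no pure-strategy equilibrium exists.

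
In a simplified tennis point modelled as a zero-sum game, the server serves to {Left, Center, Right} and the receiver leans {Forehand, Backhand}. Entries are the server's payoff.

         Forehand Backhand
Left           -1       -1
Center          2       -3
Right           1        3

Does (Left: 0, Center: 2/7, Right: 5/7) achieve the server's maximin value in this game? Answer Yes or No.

Yes

Against Forehand this mix gives (2/7)·2 + (5/7)·1 = 9/7.
Against Backhand this mix gives (2/7)·(-3) + (5/7)·3 = 9/7.
All of the receiver's active replies (Forehand, Backhand) yield 9/7, and no column does worse for the server. The mix makes the receiver indifferent and guarantees 9/7, so it is optimal.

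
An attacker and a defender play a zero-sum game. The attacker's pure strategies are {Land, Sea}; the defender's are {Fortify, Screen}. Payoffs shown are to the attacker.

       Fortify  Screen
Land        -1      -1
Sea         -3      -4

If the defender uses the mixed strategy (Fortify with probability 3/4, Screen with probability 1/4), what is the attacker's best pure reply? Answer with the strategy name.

Land

Expected payoff of Land: (3/4)·(-1) + (1/4)·(-1) = -1.
Expected payoff of Sea: (3/4)·(-3) + (1/4)·(-4) = -13/4.
The largest is -1, so the attacker's best response is Land.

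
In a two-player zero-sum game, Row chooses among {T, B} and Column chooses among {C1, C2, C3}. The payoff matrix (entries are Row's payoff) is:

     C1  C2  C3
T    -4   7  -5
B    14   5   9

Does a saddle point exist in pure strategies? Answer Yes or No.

No

Row minima: T → -5, B → 5; maximin = 5.
Column maxima: C1 → 14, C2 → 7, C3 → 9; minimax = 7.
5 ≠ 7, so no pure-strategy equilibrium exists.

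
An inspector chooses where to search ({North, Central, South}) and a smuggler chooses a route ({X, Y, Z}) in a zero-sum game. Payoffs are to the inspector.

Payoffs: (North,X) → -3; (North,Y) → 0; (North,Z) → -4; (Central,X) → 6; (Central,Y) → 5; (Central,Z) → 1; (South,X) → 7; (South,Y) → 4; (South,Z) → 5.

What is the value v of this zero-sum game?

Row minima: North → -4, Central → 1, South → 4; maximin = 4.
Column maxima: X → 7, Y → 5, Z → 5; minimax = 5.
4 ≠ 5, so there is no saddle point; optimal play is mixed.
North is strictly dominated by Central, so the inspector never plays it.
With North eliminated, X is strictly dominated by Y (it gives the inspector strictly more in every remaining row), so the smuggler never plays it.
On the remaining 2×2 (Central, South vs Y, Z):
Let the inspector play Central with probability p. Expected payoff against Y: 5p + 4(1−p) = p + 4; against Z: 1p + 5(1−p) = −4p + 5.
Setting these equal: p + 4 = −4p + 5 ⇒ 5p = 1 ⇒ p = 1/5, and the value is (1)·(1/5) + 4 = 21/5.
For the smuggler: with q = P(Y), equating Central's and South's payoffs gives 4q + 1 = −q + 5 ⇒ q = 4/5.

21/5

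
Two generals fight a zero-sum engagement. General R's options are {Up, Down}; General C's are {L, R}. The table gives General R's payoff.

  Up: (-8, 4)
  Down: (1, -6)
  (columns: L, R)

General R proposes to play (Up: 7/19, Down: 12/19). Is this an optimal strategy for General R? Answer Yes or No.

Against L this mix gives (7/19)·(-8) + (12/19)·1 = -44/19.
Against R this mix gives (7/19)·4 + (12/19)·(-6) = -44/19.
All of General C's active replies (L, R) yield -44/19, and no column does worse for General R. The mix makes General C indifferent and guarantees -44/19, so it is optimal.

Yes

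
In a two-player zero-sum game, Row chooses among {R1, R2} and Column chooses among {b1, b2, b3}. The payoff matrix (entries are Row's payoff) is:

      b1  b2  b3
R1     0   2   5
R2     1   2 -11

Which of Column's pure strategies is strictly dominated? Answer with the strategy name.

b1 holds Row's payoff strictly below b2 in every row: 0 < 2, 1 < 2.
So b2 is strictly dominated for Column.

b2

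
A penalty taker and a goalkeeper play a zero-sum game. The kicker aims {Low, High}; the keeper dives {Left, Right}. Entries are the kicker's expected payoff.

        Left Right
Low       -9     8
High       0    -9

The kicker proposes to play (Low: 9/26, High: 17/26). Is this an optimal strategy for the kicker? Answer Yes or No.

Against Left this mix gives (9/26)·(-9) + (17/26)·0 = -81/26.
Against Right this mix gives (9/26)·8 + (17/26)·(-9) = -81/26.
All of the keeper's active replies (Left, Right) yield -81/26, and no column does worse for the kicker. The mix makes the keeper indifferent and guarantees -81/26, so it is optimal.

Yes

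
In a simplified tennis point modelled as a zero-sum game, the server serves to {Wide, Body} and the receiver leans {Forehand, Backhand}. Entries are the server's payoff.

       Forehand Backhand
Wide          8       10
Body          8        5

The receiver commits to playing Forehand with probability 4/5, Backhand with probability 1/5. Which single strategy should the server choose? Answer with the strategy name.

Expected payoff of Wide: (4/5)·8 + (1/5)·10 = 42/5.
Expected payoff of Body: (4/5)·8 + (1/5)·5 = 37/5.
The largest is 42/5, so the server's best response is Wide.

Wide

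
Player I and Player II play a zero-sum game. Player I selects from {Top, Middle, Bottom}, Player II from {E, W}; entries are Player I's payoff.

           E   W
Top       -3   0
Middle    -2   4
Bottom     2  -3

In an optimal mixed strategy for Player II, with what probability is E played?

Row minima: Top → -3, Middle → -2, Bottom → -3; maximin = -2.
Column maxima: E → 2, W → 4; minimax = 2.
-2 ≠ 2, so there is no saddle point; optimal play is mixed.
Top is strictly dominated by Middle, so Player I never plays it.
On the remaining 2×2 (Middle, Bottom vs E, W):
Let Player I play Middle with probability p. Expected payoff against E: (-2)p + 2(1−p) = −4p + 2; against W: 4p + (-3)(1−p) = 7p − 3.
Setting these equal: −4p + 2 = 7p − 3 ⇒ −11p = -5 ⇒ p = 5/11, and the value is (-4)·(5/11) + 2 = 2/11.
For Player II: with q = P(E), equating Middle's and Bottom's payoffs gives −6q + 4 = 5q − 3 ⇒ q = 7/11.

7/11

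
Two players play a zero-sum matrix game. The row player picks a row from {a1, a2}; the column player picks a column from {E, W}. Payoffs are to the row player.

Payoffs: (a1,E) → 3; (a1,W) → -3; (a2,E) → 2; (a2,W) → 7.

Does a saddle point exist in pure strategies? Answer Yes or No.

No

Row minima: a1 → -3, a2 → 2; maximin = 2.
Column maxima: E → 3, W → 7; minimax = 3.
2 ≠ 3, so no pure-strategy equilibrium exists.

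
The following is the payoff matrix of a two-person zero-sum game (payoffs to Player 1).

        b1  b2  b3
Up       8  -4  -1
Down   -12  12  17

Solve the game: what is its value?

Row minima: Up → -4, Down → -12; maximin = -4.
Column maxima: b1 → 8, b2 → 12, b3 → 17; minimax = 8.
-4 ≠ 8, so there is no saddle point; optimal play is mixed.
b3 is strictly dominated by b2 (it gives Player 1 strictly more in every row), so Player 2 never plays it.
On the remaining 2×2 (Up, Down vs b1, b2):
Let Player 1 play Up with probability p. Expected payoff against b1: 8p + (-12)(1−p) = 20p − 12; against b2: (-4)p + 12(1−p) = −16p + 12.
Setting these equal: 20p − 12 = −16p + 12 ⇒ 36p = 24 ⇒ p = 2/3, and the value is (20)·(2/3) − 12 = 4/3.
For Player 2: with q = P(b1), equating Up's and Down's payoffs gives 12q − 4 = −24q + 12 ⇒ q = 4/9.

4/3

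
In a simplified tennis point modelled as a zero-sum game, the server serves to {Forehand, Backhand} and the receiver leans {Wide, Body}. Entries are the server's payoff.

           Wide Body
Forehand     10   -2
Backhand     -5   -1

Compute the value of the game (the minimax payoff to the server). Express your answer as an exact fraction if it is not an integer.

-5/4

Row minima: Forehand → -2, Backhand → -5; maximin = -2.
Column maxima: Wide → 10, Body → -1; minimax = -1.
-2 ≠ -1, so there is no saddle point; optimal play is mixed.
Let the server play Forehand with probability p. Expected payoff against Wide: 10p + (-5)(1−p) = 15p − 5; against Body: (-2)p + (-1)(1−p) = −p − 1.
Setting these equal: 15p − 5 = −p − 1 ⇒ 16p = 4 ⇒ p = 1/4, and the value is (15)·(1/4) − 5 = -5/4.
For the receiver: with q = P(Wide), equating Forehand's and Backhand's payoffs gives 12q − 2 = −4q − 1 ⇒ q = 1/16.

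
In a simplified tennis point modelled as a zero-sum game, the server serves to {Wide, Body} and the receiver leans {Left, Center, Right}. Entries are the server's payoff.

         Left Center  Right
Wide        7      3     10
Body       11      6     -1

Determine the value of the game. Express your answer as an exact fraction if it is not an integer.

9/2

Row minima: Wide → 3, Body → -1; maximin = 3.
Column maxima: Left → 11, Center → 6, Right → 10; minimax = 6.
3 ≠ 6, so there is no saddle point; optimal play is mixed.
Left is strictly dominated by Center (it gives the server strictly more in every row), so the receiver never plays it.
On the remaining 2×2 (Wide, Body vs Center, Right):
Let the server play Wide with probability p. Expected payoff against Center: 3p + 6(1−p) = −3p + 6; against Right: 10p + (-1)(1−p) = 11p − 1.
Setting these equal: −3p + 6 = 11p − 1 ⇒ −14p = -7 ⇒ p = 1/2, and the value is (-3)·(1/2) + 6 = 9/2.
For the receiver: with q = P(Center), equating Wide's and Body's payoffs gives −7q + 10 = 7q − 1 ⇒ q = 11/14.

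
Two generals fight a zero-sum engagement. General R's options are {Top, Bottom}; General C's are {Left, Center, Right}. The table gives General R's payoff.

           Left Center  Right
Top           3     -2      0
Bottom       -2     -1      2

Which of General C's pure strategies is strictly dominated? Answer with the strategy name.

Right

Center holds General R's payoff strictly below Right in every row: -2 < 0, -1 < 2.
So Right is strictly dominated for General C.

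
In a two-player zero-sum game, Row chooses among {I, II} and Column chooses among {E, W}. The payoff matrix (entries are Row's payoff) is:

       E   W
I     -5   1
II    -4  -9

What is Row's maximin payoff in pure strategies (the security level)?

-5

Row minima: I → -5, II → -9.
The best of these is -5.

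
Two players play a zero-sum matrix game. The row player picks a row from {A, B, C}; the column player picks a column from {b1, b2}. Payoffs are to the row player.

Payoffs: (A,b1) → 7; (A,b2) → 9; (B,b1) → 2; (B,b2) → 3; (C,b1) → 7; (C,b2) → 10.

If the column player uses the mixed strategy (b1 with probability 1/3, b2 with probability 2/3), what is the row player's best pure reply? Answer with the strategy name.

Expected payoff of A: (1/3)·7 + (2/3)·9 = 25/3.
Expected payoff of B: (1/3)·2 + (2/3)·3 = 8/3.
Expected payoff of C: (1/3)·7 + (2/3)·10 = 9.
The largest is 9, so the row player's best response is C.

C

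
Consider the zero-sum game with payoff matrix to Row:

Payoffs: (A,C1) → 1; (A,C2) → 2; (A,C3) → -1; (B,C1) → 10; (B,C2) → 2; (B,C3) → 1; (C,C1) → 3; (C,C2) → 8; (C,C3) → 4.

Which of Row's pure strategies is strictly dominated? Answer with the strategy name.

C gives a strictly higher payoff than A against every column: 3 > 1, 8 > 2, 4 > -1.
So A is strictly dominated and Row never plays it.

A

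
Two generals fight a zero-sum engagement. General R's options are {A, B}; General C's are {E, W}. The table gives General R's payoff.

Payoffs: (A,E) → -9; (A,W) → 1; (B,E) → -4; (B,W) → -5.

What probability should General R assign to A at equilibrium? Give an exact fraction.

1/11

Row minima: A → -9, B → -5; maximin = -5.
Column maxima: E → -4, W → 1; minimax = -4.
-5 ≠ -4, so there is no saddle point; optimal play is mixed.
Let General R play A with probability p. Expected payoff against E: (-9)p + (-4)(1−p) = −5p − 4; against W: 1p + (-5)(1−p) = 6p − 5.
Setting these equal: −5p − 4 = 6p − 5 ⇒ −11p = -1 ⇒ p = 1/11, and the value is (-5)·(1/11) − 4 = -49/11.
For General C: with q = P(E), equating A's and B's payoffs gives −10q + 1 = q − 5 ⇒ q = 6/11.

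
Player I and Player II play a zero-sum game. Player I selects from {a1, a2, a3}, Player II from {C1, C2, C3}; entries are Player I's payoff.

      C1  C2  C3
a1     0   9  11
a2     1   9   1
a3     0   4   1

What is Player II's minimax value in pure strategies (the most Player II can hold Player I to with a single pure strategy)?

1

Column maxima: C1 → 1, C2 → 9, C3 → 11.
The smallest of these is 1.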